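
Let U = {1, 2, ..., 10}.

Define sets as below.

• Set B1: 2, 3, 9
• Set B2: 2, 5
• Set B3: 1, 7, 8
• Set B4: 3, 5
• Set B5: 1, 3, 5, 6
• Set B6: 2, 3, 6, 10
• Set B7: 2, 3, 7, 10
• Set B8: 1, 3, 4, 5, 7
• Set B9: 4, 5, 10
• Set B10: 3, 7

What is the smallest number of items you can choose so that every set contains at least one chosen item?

H = {1, 3, 5} meets every set (each contains at least one member of H), and |H| = 3.
The sets B1, B3, B9 are pairwise disjoint, so any hitting set needs a separate item for each — at least 3. Hence 3 is optimal.

3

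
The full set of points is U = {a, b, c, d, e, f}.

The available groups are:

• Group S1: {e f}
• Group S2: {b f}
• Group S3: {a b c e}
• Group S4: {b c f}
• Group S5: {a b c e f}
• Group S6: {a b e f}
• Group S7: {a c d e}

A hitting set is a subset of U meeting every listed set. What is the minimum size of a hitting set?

The 2 points {b, e} hit every group.
The groups S2, S7 are pairwise disjoint, so any hitting set needs a separate point for each — at least 2. Hence 2 is optimal.

2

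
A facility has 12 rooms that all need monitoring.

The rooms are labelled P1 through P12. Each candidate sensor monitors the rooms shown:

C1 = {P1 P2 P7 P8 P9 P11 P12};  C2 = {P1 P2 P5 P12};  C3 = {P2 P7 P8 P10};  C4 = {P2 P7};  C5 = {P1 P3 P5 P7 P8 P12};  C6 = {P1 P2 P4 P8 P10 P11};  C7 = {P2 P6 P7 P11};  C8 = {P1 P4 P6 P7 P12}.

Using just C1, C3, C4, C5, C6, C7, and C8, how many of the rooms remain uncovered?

Union of C1, C3, C4, C5, C6, C7, C8 = {P1, P2, P3, P4, P5, P6, P7, P8, P9, P10, P11, P12} — that's every room, so 0 are uncovered.

0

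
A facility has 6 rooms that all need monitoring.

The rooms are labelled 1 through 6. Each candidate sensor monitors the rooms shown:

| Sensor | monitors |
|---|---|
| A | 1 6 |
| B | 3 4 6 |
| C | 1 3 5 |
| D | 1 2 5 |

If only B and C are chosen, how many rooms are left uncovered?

1

Union of B, C = {1, 3, 4, 5, 6}.
Not covered: 2 — 1 room.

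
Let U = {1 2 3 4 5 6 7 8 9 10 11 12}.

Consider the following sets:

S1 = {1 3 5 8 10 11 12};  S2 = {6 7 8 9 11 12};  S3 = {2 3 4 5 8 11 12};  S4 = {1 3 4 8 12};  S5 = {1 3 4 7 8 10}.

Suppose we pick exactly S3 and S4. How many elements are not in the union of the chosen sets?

Union of S3, S4 = {1, 2, 3, 4, 5, 8, 11, 12}.
Not covered: 6, 7, 9, 10 — 4 elements.

4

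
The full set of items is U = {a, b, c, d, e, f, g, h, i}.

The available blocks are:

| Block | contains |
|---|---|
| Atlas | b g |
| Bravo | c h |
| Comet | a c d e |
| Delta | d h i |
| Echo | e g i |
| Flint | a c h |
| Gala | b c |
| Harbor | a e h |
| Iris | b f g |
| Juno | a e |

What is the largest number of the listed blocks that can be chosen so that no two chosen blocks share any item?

Delta, Gala, Juno are pairwise disjoint (Delta={d,h,i}; Gala={b,c}; Juno={a,e}).
Every remaining block overlaps one of these, and no 4 of the listed blocks are pairwise disjoint, so 3 is the maximum.

3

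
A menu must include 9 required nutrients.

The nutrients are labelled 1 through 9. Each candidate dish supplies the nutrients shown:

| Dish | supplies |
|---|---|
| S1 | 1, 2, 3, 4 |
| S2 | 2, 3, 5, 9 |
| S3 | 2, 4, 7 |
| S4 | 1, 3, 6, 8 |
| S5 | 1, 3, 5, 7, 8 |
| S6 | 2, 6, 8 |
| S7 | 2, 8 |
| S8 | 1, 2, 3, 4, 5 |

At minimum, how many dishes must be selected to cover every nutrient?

3

Take {S2, S3, S4}. Their union is {1, 2, 3, 4, 5, 6, 7, 8, 9}, which is all 9 nutrients.
Only S2 contains 9, so S2 is forced; the remaining 5 nutrients need at least 2 more dishes (each remaining dish adds at most 3) — so at least 3 dishes are needed, and 3 is optimal.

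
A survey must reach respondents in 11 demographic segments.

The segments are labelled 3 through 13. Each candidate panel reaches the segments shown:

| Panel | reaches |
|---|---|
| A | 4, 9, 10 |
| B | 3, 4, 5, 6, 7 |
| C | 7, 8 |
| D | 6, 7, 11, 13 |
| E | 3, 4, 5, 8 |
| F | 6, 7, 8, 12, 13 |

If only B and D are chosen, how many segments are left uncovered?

4

Union of B, D = {3, 4, 5, 6, 7, 11, 13}.
Not covered: 8, 9, 10, 12 — 4 segments.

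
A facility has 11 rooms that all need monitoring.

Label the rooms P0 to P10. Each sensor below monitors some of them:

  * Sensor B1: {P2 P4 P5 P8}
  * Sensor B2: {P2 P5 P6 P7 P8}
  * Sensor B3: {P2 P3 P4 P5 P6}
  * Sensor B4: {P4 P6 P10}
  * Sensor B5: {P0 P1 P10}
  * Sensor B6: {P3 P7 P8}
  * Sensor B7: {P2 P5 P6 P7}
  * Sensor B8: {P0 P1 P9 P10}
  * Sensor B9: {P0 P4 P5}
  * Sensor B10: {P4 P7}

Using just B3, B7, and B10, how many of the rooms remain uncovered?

Union of B3, B7, B10 = {P2, P3, P4, P5, P6, P7}.
Not covered: P0, P1, P8, P9, P10 — 5 rooms.

5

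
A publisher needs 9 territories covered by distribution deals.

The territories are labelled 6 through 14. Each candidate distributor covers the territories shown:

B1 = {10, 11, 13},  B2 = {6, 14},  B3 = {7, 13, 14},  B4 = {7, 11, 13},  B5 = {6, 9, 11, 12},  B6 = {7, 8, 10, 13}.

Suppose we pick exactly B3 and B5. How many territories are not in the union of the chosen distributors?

Union of B3, B5 = {6, 7, 9, 11, 12, 13, 14}.
Not covered: 8, 10 — 2 territories.

2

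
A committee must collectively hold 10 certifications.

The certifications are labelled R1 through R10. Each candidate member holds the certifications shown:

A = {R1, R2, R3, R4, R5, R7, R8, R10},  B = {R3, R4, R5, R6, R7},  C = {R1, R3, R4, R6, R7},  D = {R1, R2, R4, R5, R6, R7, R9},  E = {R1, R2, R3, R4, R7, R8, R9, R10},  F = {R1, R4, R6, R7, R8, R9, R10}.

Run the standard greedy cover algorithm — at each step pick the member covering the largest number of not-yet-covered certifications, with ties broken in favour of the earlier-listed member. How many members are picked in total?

2

Greedy: pick A (covers 8 new) → pick D (covers 2 new). Total picks: 2.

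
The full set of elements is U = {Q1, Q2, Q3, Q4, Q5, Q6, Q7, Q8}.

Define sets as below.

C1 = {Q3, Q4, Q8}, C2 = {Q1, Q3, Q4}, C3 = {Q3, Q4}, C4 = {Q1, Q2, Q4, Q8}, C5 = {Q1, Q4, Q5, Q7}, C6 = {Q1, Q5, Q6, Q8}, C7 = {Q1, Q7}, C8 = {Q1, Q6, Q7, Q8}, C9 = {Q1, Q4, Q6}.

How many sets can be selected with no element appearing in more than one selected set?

2

C3, C8 are pairwise disjoint (C3={Q3,Q4}; C8={Q1,Q6,Q7,Q8}).
Every remaining set overlaps one of these, and no 3 of the listed sets are pairwise disjoint, so 2 is the maximum.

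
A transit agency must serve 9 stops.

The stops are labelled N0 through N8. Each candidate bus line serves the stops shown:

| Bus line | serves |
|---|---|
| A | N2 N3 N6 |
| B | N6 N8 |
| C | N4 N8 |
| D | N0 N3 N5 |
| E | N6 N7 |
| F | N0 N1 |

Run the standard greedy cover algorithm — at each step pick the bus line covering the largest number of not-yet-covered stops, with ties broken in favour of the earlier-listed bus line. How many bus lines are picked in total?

Greedy: pick A (covers 3 new) → pick C (covers 2 new) → pick D (covers 2 new) → pick E (covers 1 new) → pick F (covers 1 new). Total picks: 5.

5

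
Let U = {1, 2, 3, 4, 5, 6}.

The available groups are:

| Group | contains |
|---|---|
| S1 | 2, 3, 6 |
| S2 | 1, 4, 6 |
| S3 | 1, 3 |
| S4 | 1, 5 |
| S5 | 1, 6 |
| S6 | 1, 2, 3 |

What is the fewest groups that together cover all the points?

S2 and S4 and S6 together: S2 ∪ S4 ∪ S6 = {1, 2, 3, 4, 5, 6} — every point is covered.
Only S2 contains 4, so S2 is forced; the remaining 3 points need at least 2 more groups (each remaining group adds at most 2) — so at least 3 groups are needed, and 3 is optimal.

3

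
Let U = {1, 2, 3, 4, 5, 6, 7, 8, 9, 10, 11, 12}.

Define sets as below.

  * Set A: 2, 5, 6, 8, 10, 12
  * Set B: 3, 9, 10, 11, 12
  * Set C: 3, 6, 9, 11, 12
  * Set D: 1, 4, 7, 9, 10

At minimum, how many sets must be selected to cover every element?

Take {A, C, D}. Their union is {1, 2, 3, 4, 5, 6, 7, 8, 9, 10, 11, 12}, which is all 12 elements.
Only D contains 1, so D is forced; the remaining 7 elements need at least 2 more sets (each remaining set adds at most 5) — so at least 3 sets are needed, and 3 is optimal.

3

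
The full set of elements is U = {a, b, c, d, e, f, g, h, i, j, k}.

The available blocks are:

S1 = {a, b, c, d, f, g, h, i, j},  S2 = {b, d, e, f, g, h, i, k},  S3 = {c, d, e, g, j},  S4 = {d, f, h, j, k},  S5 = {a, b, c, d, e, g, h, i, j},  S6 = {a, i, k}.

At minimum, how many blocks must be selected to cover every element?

2

S1 and S2 cover everything between them: the union {a, b, c, d, e, f, g, h, i, j, k} is all of U.
No single block has all 11 elements (the largest, S1, has 9), so 2 is optimal.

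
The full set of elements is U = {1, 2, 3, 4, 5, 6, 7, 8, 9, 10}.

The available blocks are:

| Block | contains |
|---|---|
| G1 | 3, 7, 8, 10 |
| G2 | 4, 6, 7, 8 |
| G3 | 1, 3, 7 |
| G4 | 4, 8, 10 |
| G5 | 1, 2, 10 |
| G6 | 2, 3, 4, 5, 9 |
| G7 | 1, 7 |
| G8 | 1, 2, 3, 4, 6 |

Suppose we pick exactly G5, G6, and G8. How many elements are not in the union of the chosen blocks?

Union of G5, G6, G8 = {1, 2, 3, 4, 5, 6, 9, 10}.
Not covered: 7, 8 — 2 elements.

2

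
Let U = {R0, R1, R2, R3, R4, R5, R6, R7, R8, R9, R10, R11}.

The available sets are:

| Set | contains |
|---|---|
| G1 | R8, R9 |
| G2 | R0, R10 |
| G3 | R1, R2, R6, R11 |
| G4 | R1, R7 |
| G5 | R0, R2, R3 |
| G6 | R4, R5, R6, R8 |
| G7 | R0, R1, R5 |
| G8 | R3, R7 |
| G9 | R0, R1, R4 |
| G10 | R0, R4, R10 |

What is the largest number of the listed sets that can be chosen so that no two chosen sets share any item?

G1, G2, G3, G8 are pairwise disjoint (G1={R8,R9}; G2={R0,R10}; G3={R1,R2,R6,R11}; G8={R3,R7}).
Every remaining set overlaps one of these, and no 5 of the listed sets are pairwise disjoint, so 4 is the maximum.

4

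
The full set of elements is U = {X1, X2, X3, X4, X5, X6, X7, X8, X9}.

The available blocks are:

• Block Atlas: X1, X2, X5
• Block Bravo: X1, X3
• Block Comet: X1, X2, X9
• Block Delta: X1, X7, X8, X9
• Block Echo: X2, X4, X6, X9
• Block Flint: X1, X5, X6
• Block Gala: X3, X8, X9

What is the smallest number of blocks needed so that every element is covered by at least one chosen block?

Atlas and Delta and Echo and Gala together: Atlas ∪ Delta ∪ Echo ∪ Gala = {X1, X2, X3, X4, X5, X6, X7, X8, X9} — every element is covered.
No 3 of the 7 blocks cover everything (all 35 combinations miss at least one element), so 4 is optimal.

4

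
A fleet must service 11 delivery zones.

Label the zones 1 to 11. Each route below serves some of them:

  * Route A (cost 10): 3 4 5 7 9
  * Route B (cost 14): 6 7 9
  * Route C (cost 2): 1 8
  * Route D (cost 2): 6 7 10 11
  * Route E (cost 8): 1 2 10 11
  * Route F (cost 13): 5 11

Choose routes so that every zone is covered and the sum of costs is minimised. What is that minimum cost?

22

A, C, D, E together cover every zone (A ∪ C ∪ D ∪ E = {1, 2, 3, 4, 5, 6, 7, 8, 9, 10, 11}); total cost 10 + 2 + 2 + 8 = 22.
No covering selection has total cost below 22.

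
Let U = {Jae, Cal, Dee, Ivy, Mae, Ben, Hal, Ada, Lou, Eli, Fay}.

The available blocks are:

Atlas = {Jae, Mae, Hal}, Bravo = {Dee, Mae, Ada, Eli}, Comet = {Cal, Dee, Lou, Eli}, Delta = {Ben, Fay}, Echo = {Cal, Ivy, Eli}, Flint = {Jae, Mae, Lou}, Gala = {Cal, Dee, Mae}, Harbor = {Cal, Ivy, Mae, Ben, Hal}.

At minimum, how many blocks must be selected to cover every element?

4

Take {Bravo, Delta, Flint, Harbor}. Their union is {Jae, Cal, Dee, Ivy, Mae, Ben, Hal, Ada, Lou, Eli, Fay}, which is all 11 elements.
Only Delta contains Fay, so Delta is forced; the remaining 9 elements need at least 3 more blocks (each remaining block adds at most 4) — so at least 4 blocks are needed, and 4 is optimal.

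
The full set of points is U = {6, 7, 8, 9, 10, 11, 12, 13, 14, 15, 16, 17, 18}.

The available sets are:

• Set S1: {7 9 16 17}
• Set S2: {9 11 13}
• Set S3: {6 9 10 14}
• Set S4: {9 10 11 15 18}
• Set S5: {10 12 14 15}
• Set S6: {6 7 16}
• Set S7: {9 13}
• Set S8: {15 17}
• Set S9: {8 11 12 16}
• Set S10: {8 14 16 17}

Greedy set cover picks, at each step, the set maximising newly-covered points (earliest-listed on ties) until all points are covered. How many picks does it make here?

Greedy: pick S4 (covers 5 new) → pick S10 (covers 4 new) → pick S6 (covers 2 new) → pick S2 (covers 1 new) → pick S5 (covers 1 new). Total picks: 5.

5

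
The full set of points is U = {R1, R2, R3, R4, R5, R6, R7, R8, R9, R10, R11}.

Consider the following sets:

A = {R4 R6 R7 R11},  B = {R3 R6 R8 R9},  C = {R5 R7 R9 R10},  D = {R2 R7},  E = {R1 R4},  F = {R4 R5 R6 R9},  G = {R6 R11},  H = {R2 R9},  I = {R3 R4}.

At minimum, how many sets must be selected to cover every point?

5

Take {B, C, E, G, H}. Their union is {R1, R2, R3, R4, R5, R6, R7, R8, R9, R10, R11}, which is all 11 points.
No 4 of the 9 sets cover everything (all 126 combinations miss at least one point), so 5 is optimal.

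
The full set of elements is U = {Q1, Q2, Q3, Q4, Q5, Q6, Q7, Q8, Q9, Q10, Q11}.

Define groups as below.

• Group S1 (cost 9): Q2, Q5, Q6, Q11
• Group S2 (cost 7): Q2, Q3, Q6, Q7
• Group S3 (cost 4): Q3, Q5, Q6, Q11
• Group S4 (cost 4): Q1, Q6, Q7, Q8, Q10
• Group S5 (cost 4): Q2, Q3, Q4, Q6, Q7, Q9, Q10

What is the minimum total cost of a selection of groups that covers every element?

S3, S4, S5 together cover every element (S3 ∪ S4 ∪ S5 = {Q1, Q2, Q3, Q4, Q5, Q6, Q7, Q8, Q9, Q10, Q11}); total cost 4 + 4 + 4 = 12.
No covering selection has total cost below 12.

12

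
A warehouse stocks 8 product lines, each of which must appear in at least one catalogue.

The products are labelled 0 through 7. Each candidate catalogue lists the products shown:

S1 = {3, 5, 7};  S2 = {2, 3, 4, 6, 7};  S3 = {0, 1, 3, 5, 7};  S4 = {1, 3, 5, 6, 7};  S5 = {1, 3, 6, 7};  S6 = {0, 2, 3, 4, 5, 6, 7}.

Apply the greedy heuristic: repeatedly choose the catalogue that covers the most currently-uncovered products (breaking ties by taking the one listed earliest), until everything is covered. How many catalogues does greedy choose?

Greedy: pick S6 (covers 7 new) → pick S3 (covers 1 new). Total picks: 2.

2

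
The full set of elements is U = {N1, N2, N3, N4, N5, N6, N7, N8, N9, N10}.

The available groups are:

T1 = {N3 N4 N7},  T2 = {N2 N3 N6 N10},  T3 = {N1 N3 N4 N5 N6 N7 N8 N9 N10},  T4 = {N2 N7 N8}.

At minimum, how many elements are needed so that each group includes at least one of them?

The 2 elements {N7, N10} hit every group.
No single element lies in every group, so at least 2 are needed and 2 is optimal.

2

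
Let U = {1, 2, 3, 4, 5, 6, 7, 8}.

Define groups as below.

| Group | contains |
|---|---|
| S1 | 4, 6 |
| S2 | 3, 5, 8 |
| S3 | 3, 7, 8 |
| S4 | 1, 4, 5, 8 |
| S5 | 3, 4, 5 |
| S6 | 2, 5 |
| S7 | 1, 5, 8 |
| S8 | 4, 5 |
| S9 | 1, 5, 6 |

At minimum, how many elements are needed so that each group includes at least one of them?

3

H = {3, 4, 5} meets every group (each contains at least one member of H), and |H| = 3.
The groups S1, S3, S6 are pairwise disjoint, so any hitting set needs a separate element for each — at least 3. Hence 3 is optimal.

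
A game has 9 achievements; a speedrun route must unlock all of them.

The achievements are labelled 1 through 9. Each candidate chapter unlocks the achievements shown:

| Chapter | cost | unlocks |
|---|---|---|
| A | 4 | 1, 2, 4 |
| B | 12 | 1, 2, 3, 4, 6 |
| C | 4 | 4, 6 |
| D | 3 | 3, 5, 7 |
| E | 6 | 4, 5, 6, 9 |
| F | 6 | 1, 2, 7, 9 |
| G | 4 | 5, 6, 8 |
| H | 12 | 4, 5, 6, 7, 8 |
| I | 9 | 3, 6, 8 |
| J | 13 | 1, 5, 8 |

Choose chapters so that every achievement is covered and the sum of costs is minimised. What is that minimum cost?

17

C, D, F, G together cover every achievement (C ∪ D ∪ F ∪ G = {1, 2, 3, 4, 5, 6, 7, 8, 9}); total cost 4 + 3 + 6 + 4 = 17.
No covering selection has total cost below 17.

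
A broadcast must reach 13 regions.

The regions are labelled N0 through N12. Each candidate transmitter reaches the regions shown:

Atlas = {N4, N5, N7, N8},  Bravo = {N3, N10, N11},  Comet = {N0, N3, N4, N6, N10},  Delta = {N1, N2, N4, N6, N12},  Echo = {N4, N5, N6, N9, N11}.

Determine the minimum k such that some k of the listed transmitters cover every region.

Take {Atlas, Comet, Delta, Echo}. Their union is {N0, N1, N2, N3, N4, N5, N6, N7, N8, N9, N10, N11, N12}, which is all 13 regions.
Only Comet contains N0, so Comet is forced; the remaining 8 regions need at least 3 more transmitters (each remaining transmitter adds at most 3) — so at least 4 transmitters are needed, and 4 is optimal.

4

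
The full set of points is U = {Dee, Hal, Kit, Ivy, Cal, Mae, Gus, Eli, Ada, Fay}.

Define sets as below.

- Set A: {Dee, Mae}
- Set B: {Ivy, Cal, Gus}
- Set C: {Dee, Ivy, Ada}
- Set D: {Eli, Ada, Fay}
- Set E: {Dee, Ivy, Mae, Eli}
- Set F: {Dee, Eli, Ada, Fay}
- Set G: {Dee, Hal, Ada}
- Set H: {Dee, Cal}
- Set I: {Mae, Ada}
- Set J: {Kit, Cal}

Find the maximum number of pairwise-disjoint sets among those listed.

A, D, J are pairwise disjoint (A={Dee,Mae}; D={Eli,Ada,Fay}; J={Kit,Cal}).
Every remaining set overlaps one of these, and no 4 of the listed sets are pairwise disjoint, so 3 is the maximum.

3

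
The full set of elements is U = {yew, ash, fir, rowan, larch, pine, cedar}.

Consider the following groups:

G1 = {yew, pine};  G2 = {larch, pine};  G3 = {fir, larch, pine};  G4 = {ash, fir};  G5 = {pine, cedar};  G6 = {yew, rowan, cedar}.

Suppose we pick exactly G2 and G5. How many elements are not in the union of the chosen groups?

4

Union of G2, G5 = {larch, pine, cedar}.
Not covered: yew, ash, fir, rowan — 4 elements.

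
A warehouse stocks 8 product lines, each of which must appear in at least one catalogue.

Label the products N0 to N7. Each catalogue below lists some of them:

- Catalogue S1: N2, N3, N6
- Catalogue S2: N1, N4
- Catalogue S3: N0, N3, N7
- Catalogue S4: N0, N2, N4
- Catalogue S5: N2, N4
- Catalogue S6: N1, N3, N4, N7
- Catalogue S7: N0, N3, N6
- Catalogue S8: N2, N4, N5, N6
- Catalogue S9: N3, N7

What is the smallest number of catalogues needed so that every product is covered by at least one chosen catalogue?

3

S3 and S6 and S8 together: S3 ∪ S6 ∪ S8 = {N0, N1, N2, N3, N4, N5, N6, N7} — every product is covered.
Only S8 contains N5, so S8 is forced; the remaining 4 products need at least 2 more catalogues (each remaining catalogue adds at most 3) — so at least 3 catalogues are needed, and 3 is optimal.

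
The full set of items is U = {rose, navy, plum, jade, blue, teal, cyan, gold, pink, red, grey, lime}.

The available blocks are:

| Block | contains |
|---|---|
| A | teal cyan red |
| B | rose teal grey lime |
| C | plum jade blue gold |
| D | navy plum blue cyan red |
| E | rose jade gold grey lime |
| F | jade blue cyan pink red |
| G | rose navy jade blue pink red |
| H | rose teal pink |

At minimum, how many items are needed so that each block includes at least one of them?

3

Take T = {rose, jade, cyan}. Each listed block contains at least one of these, so T is a hitting set of size 3.
No choice of 2 items meets every block, so 3 is the minimum.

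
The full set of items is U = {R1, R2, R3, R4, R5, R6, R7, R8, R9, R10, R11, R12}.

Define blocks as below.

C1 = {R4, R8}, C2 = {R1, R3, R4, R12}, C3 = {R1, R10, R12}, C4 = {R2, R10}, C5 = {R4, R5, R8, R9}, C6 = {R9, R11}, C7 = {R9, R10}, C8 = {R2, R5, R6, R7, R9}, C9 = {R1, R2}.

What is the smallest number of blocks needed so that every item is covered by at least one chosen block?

Take {C1, C2, C6, C7, C8}. Their union is {R1, R2, R3, R4, R5, R6, R7, R8, R9, R10, R11, R12}, which is all 12 items.
No 4 of the 9 blocks cover everything (all 126 combinations miss at least one item), so 5 is optimal.

5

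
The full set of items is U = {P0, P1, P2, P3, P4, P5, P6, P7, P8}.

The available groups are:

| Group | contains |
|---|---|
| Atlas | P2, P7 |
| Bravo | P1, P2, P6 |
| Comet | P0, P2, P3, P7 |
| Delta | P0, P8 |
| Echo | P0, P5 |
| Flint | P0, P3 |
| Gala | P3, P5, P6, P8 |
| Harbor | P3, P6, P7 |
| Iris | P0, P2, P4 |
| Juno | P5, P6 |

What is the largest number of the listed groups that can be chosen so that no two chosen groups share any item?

Atlas, Delta, Juno are pairwise disjoint (Atlas={P2,P7}; Delta={P0,P8}; Juno={P5,P6}).
Every remaining group overlaps one of these, and no 4 of the listed groups are pairwise disjoint, so 3 is the maximum.

3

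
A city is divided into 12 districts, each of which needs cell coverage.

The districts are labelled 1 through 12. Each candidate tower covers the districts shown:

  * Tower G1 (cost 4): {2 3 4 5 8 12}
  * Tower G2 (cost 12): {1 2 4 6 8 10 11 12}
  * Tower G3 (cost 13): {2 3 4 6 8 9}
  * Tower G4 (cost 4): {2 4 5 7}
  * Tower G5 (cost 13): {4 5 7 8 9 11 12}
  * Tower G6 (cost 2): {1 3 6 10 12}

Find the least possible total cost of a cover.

19

G4, G5, G6 together cover every district (G4 ∪ G5 ∪ G6 = {1, 2, 3, 4, 5, 6, 7, 8, 9, 10, 11, 12}); total cost 4 + 13 + 2 = 19.
The greedy pick G6, G1, G4, G5 costs 23; no covering selection beats 19.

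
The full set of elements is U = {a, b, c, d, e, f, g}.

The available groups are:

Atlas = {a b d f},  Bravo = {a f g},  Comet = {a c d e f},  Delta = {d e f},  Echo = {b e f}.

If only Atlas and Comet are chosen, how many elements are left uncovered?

1

Union of Atlas, Comet = {a, b, c, d, e, f}.
Not covered: g — 1 element.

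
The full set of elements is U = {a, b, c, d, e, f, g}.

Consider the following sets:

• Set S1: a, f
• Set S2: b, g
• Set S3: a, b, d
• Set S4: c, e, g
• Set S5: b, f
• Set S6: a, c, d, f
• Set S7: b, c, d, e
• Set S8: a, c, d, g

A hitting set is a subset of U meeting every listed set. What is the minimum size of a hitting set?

The 3 elements {b, c, f} hit every set.
No choice of 2 elements meets every set, so 3 is the minimum.

3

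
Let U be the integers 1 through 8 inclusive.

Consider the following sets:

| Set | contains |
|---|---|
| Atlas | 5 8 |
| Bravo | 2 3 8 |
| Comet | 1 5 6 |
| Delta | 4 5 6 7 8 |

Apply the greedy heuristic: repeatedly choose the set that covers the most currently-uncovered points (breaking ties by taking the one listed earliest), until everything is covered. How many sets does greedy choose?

3

Greedy: pick Delta (covers 5 new) → pick Bravo (covers 2 new) → pick Comet (covers 1 new). Total picks: 3.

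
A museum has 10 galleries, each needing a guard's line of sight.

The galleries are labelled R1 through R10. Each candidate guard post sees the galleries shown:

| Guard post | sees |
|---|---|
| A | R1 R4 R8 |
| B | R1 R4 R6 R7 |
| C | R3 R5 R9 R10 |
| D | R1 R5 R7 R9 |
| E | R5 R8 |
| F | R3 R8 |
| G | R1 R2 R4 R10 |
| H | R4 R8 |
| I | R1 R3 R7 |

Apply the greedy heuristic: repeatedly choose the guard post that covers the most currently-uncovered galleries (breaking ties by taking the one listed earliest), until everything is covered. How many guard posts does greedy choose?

4

Greedy: pick B (covers 4 new) → pick C (covers 4 new) → pick A (covers 1 new) → pick G (covers 1 new). Total picks: 4.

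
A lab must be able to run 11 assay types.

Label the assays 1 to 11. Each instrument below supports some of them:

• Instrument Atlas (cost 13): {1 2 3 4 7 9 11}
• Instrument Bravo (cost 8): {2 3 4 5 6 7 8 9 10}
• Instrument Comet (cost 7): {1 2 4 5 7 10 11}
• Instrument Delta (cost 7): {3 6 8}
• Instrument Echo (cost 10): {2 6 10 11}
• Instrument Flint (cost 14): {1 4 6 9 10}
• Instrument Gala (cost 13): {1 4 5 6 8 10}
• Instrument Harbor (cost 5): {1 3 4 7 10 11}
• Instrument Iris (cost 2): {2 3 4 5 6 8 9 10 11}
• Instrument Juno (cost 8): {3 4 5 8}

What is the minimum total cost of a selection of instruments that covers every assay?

Harbor, Iris together cover every assay (Harbor ∪ Iris = {1, 2, 3, 4, 5, 6, 7, 8, 9, 10, 11}); total cost 5 + 2 = 7.
No covering selection has total cost below 7.

7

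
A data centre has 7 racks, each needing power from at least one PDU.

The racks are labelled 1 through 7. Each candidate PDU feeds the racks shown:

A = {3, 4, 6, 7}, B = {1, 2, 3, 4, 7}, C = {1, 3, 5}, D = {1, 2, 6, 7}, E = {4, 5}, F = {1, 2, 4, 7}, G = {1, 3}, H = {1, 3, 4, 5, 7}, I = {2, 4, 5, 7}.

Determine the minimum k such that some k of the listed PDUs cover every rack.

Take {D, H}. Their union is {1, 2, 3, 4, 5, 6, 7}, which is all 7 racks.
No single PDU has all 7 racks (the largest, B, has 5), so 2 is optimal.

2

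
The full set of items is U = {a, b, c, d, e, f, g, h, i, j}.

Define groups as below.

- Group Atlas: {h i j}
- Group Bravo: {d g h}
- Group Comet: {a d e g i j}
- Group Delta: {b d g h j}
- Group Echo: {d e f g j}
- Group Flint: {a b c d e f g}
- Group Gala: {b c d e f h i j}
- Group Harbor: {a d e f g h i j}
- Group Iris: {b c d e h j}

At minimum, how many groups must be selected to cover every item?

Take {Flint, Gala}. Their union is {a, b, c, d, e, f, g, h, i, j}, which is all 10 items.
No single group has all 10 items (the largest, Gala, has 8), so 2 is optimal.

2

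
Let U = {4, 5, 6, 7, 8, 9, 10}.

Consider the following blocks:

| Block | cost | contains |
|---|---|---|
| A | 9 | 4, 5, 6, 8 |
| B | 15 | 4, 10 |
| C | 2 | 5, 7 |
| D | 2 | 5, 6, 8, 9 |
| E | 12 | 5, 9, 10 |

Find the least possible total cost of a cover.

19

B, C, D together cover every point (B ∪ C ∪ D = {4, 5, 6, 7, 8, 9, 10}); total cost 15 + 2 + 2 = 19.
No covering selection has total cost below 19.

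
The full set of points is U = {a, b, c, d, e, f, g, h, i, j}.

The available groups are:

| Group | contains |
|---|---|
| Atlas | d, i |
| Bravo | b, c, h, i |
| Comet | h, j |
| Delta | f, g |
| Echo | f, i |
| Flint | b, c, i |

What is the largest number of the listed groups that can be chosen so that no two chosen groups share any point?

3

Comet, Delta, Flint are pairwise disjoint (Comet={h,j}; Delta={f,g}; Flint={b,c,i}).
Every remaining group overlaps one of these, and no 4 of the listed groups are pairwise disjoint, so 3 is the maximum.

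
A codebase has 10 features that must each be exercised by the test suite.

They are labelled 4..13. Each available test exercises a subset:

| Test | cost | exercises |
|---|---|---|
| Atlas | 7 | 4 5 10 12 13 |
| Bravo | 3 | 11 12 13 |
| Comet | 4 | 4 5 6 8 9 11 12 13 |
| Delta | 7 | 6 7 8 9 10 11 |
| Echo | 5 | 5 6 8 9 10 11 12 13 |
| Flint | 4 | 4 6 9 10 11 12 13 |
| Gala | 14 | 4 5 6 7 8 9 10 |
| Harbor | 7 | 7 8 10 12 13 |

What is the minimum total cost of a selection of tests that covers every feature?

11

Comet, Harbor together cover every feature (Comet ∪ Harbor = {4, 5, 6, 7, 8, 9, 10, 11, 12, 13}); total cost 4 + 7 = 11.
No covering selection has total cost below 11.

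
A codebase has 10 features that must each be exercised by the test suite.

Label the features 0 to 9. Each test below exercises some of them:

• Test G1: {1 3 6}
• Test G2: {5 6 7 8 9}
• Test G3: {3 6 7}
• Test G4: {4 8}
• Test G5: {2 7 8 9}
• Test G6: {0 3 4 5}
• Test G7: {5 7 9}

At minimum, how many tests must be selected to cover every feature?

3

G1 and G5 and G6 together: G1 ∪ G5 ∪ G6 = {0, 1, 2, 3, 4, 5, 6, 7, 8, 9} — every feature is covered.
Only G6 contains 0, so G6 is forced; the remaining 6 features need at least 2 more tests (each remaining test adds at most 4) — so at least 3 tests are needed, and 3 is optimal.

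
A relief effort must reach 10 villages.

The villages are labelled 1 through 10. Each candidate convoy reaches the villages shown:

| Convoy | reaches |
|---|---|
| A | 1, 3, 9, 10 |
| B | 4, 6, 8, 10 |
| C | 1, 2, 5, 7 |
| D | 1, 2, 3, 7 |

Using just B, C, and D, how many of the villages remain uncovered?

1

Union of B, C, D = {1, 2, 3, 4, 5, 6, 7, 8, 10}.
Not covered: 9 — 1 village.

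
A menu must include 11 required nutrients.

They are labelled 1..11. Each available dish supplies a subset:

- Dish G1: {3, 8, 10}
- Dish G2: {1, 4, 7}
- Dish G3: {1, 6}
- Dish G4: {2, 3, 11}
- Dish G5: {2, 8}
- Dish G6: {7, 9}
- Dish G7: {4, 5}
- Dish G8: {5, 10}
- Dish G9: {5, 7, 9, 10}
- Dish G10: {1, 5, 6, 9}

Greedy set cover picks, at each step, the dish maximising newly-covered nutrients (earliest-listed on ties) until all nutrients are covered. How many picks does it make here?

5

Greedy: pick G9 (covers 4 new) → pick G4 (covers 3 new) → pick G2 (covers 2 new) → pick G1 (covers 1 new) → pick G3 (covers 1 new). Total picks: 5.
(The true minimum cover uses only 4 dishes, so greedy is not optimal here.)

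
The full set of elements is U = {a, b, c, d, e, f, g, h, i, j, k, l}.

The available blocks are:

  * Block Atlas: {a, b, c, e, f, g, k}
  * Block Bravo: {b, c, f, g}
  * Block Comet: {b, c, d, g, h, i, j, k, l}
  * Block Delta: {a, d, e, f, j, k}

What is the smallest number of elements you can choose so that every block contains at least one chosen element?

The 2 elements {a, b} hit every block.
No single element lies in every block, so at least 2 are needed and 2 is optimal.

2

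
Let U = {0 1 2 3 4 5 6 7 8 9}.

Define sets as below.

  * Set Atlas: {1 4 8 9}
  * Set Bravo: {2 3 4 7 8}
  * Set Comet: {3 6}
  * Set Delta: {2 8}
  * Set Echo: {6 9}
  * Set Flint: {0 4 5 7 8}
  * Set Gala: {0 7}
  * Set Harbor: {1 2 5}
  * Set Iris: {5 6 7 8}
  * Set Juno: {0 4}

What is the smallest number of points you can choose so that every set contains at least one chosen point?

4

Take H = {0, 1, 2, 6}. Each listed set contains at least one of these, so H is a hitting set of size 4.
No choice of 3 points meets every set, so 4 is the minimum.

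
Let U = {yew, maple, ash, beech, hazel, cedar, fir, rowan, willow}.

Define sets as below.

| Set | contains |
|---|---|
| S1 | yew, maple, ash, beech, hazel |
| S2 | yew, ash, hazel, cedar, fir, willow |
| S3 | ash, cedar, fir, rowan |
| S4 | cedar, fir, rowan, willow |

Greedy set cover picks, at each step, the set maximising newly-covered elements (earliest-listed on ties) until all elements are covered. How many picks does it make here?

Greedy: pick S2 (covers 6 new) → pick S1 (covers 2 new) → pick S3 (covers 1 new). Total picks: 3.
(The true minimum cover uses only 2 sets, so greedy is not optimal here.)

3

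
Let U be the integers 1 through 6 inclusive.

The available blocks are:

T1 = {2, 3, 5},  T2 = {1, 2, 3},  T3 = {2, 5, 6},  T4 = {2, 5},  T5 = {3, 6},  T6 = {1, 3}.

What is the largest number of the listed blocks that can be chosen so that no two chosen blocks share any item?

T4, T5 are pairwise disjoint (T4={2,5}; T5={3,6}).
Every remaining block overlaps one of these, and no 3 of the listed blocks are pairwise disjoint, so 2 is the maximum.

2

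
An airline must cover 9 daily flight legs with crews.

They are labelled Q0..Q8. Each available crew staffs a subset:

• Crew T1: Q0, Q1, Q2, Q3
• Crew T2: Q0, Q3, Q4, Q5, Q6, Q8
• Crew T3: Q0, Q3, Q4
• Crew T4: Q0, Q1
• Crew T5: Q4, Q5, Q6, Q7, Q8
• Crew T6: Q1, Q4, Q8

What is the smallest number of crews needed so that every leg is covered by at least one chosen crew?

T1 and T5 together: T1 ∪ T5 = {Q0, Q1, Q2, Q3, Q4, Q5, Q6, Q7, Q8} — every leg is covered.
No single crew has all 9 legs (the largest, T2, has 6), so 2 is optimal.

2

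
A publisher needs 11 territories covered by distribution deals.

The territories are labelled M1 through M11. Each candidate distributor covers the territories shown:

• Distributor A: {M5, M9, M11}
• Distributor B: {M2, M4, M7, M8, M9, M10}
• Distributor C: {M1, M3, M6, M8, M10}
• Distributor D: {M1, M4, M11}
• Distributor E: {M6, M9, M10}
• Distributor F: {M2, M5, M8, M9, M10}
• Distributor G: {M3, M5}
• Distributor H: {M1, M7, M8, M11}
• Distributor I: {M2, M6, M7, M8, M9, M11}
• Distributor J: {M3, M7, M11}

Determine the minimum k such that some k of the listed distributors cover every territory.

3

A and B and C together: A ∪ B ∪ C = {M1, M2, M3, M4, M5, M6, M7, M8, M9, M10, M11} — every territory is covered.
No 2 of the 10 distributors cover everything (all 45 combinations miss at least one territory), so 3 is optimal.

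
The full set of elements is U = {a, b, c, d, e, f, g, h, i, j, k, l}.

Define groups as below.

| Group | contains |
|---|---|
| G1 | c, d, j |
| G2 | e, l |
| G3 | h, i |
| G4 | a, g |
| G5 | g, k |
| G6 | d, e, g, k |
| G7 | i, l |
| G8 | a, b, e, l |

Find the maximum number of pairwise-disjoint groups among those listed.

G1, G3, G5, G8 are pairwise disjoint (G1={c,d,j}; G3={h,i}; G5={g,k}; G8={a,b,e,l}).
Every remaining group overlaps one of these, and no 5 of the listed groups are pairwise disjoint, so 4 is the maximum.

4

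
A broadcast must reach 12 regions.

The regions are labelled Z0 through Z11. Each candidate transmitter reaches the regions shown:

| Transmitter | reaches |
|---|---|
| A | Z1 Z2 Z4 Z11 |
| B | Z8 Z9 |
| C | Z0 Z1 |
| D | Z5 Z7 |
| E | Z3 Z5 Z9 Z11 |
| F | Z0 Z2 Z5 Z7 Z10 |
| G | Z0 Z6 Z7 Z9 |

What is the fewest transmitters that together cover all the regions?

5

A and B and E and F and G together: A ∪ B ∪ E ∪ F ∪ G = {Z0, Z1, Z2, Z3, Z4, Z5, Z6, Z7, Z8, Z9, Z10, Z11} — every region is covered.
No 4 of the 7 transmitters cover everything (all 35 combinations miss at least one region), so 5 is optimal.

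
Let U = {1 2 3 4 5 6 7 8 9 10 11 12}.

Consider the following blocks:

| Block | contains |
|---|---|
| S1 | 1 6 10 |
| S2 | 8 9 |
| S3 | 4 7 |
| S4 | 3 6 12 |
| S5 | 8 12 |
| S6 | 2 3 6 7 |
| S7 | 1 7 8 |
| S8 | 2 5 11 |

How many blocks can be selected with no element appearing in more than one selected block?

S2, S3, S4, S8 are pairwise disjoint (S2={8,9}; S3={4,7}; S4={3,6,12}; S8={2,5,11}).
Every remaining block overlaps one of these, and no 5 of the listed blocks are pairwise disjoint, so 4 is the maximum.

4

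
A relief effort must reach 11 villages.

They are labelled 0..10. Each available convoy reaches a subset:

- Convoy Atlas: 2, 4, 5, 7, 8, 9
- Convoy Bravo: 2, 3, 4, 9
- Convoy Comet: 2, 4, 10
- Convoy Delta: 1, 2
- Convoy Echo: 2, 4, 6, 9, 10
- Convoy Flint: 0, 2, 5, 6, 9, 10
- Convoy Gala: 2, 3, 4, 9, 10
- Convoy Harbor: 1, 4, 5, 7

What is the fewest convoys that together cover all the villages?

Take {Atlas, Flint, Gala, Harbor}. Their union is {0, 1, 2, 3, 4, 5, 6, 7, 8, 9, 10}, which is all 11 villages.
No 3 of the 8 convoys cover everything (all 56 combinations miss at least one village), so 4 is optimal.

4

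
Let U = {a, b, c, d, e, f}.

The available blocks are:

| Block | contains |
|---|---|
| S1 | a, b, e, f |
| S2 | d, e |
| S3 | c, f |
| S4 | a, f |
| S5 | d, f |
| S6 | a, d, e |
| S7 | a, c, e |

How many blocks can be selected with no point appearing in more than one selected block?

S5, S7 are pairwise disjoint (S5={d,f}; S7={a,c,e}).
Every remaining block overlaps one of these, and no 3 of the listed blocks are pairwise disjoint, so 2 is the maximum.

2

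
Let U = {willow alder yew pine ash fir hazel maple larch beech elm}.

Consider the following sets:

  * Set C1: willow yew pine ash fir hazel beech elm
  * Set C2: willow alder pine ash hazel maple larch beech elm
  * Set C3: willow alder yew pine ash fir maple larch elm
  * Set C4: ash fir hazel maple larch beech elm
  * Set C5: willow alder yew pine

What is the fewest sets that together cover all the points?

C3 and C4 together: C3 ∪ C4 = {willow, alder, yew, pine, ash, fir, hazel, maple, larch, beech, elm} — every point is covered.
No single set has all 11 points (the largest, C2, has 9), so 2 is optimal.

2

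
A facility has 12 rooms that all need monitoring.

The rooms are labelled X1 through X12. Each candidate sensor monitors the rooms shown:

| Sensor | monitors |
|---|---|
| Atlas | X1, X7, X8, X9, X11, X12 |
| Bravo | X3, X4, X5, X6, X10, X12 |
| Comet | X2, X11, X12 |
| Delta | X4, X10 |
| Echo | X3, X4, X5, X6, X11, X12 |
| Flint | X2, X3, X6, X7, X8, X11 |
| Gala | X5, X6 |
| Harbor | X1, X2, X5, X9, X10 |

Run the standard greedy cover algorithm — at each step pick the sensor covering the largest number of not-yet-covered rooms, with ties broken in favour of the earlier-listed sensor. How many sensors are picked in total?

Greedy: pick Atlas (covers 6 new) → pick Bravo (covers 5 new) → pick Comet (covers 1 new). Total picks: 3.

3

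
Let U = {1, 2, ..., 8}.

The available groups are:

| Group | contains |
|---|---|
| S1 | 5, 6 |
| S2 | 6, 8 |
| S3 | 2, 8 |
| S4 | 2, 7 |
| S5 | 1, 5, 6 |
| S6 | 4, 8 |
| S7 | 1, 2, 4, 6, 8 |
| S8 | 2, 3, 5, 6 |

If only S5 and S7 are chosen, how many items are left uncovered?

2

Union of S5, S7 = {1, 2, 4, 5, 6, 8}.
Not covered: 3, 7 — 2 items.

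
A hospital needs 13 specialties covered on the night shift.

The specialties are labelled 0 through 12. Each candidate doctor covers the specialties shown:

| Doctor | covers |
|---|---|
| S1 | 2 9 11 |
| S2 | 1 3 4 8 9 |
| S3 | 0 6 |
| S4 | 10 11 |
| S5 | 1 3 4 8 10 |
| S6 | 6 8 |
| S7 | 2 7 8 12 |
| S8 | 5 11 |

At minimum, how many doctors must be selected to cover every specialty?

S2 and S3 and S4 and S7 and S8 together: S2 ∪ S3 ∪ S4 ∪ S7 ∪ S8 = {0, 1, 2, 3, 4, 5, 6, 7, 8, 9, 10, 11, 12} — every specialty is covered.
No 4 of the 8 doctors cover everything (all 70 combinations miss at least one specialty), so 5 is optimal.

5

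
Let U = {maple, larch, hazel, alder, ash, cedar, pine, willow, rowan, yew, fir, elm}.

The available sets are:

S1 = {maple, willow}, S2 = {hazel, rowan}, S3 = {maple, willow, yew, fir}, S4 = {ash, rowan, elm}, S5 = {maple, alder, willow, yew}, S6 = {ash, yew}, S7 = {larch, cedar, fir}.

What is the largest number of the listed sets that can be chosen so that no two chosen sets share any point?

S1, S2, S6, S7 are pairwise disjoint (S1={maple,willow}; S2={hazel,rowan}; S6={ash,yew}; S7={larch,cedar,fir}).
Every remaining set overlaps one of these, and no 5 of the listed sets are pairwise disjoint, so 4 is the maximum.

4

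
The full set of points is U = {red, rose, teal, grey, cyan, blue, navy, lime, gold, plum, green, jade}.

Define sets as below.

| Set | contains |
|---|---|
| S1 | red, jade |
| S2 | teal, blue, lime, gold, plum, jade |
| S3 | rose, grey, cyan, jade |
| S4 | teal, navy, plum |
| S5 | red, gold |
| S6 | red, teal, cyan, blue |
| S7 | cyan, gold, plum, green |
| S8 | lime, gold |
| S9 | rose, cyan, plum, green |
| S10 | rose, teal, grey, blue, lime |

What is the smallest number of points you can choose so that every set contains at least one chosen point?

4

H = {red, rose, lime, plum} meets every set (each contains at least one member of H), and |H| = 4.
No choice of 3 points meets every set, so 4 is the minimum.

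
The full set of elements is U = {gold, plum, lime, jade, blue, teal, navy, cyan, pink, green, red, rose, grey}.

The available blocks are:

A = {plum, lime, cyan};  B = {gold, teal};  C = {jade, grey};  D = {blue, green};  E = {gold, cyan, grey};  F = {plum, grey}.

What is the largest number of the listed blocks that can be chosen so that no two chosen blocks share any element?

4

A, B, C, D are pairwise disjoint (A={plum,lime,cyan}; B={gold,teal}; C={jade,grey}; D={blue,green}).
Every remaining block overlaps one of these, and no 5 of the listed blocks are pairwise disjoint, so 4 is the maximum.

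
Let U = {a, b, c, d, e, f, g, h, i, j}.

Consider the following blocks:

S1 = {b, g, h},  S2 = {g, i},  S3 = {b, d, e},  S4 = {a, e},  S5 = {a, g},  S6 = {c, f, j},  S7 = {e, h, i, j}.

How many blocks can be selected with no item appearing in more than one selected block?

3

S2, S4, S6 are pairwise disjoint (S2={g,i}; S4={a,e}; S6={c,f,j}).
Every remaining block overlaps one of these, and no 4 of the listed blocks are pairwise disjoint, so 3 is the maximum.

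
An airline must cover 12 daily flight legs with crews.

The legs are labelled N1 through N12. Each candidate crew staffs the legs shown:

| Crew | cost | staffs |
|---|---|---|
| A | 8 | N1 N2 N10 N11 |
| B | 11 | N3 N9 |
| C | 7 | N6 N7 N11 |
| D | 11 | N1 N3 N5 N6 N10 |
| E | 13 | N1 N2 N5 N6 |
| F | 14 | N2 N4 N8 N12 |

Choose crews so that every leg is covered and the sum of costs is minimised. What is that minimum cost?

B, C, D, F together cover every leg (B ∪ C ∪ D ∪ F = {N1, N2, N3, N4, N5, N6, N7, N8, N9, N10, N11, N12}); total cost 11 + 7 + 11 + 14 = 43.
The greedy pick A, C, F, B, D costs 51; no covering selection beats 43.

43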